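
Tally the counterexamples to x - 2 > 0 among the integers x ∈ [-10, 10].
Counterexamples in [-10, 10]: {-10, -9, -8, -7, -6, -5, -4, -3, -2, -1, 0, 1, 2}.

Counting them gives 13 values.

Answer: 13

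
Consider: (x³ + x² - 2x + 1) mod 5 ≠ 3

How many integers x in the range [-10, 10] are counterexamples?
Counterexamples in [-10, 10]: {-6, -1, 4, 9}.

Counting them gives 4 values.

Answer: 4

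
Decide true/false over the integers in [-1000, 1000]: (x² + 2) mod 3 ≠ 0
The claim fails at x = 1:
x = 1: LHS = (1² + 2) mod 3 = 3 mod 3 = 0; 0 ≠ 0 — FAILS

Because a single integer refutes it, the statement is false.

Answer: False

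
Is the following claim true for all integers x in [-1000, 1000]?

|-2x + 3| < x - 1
The claim fails at x = 0:
x = 0: LHS = |-2·0 + 3| = |3| = 3, RHS = 0 - 1 = -1; 3 < -1 — FAILS

Because a single integer refutes it, the statement is false.

Answer: False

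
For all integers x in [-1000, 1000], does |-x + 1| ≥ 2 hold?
The claim fails at x = 0:
x = 0: LHS = |-0 + 1| = |1| = 1; 1 ≥ 2 — FAILS

Because a single integer refutes it, the statement is false.

Answer: False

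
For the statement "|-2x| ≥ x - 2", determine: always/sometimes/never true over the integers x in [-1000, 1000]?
Over all integers in [-1000, 1000], LHS − RHS is smallest at x = 0, where it equals 2:
x = 0: LHS = |-2·0| = |0| = 0, RHS = 0 - 2 = -2; 0 ≥ -2 — holds
At the ends of the range:
x = -1000: LHS = |-2·(-1000)| = |2000| = 2000, RHS = (-1000) - 2 = -1002; 2000 ≥ -1002 — holds
x = 1000: LHS = |-2·1000| = |-2000| = 2000, RHS = 1000 - 2 = 998; 2000 ≥ 998 — holds
Hence LHS − RHS is never negative, i.e. LHS ≥ RHS throughout, so the relation holds for every integer in [-1000, 1000].

No counterexample exists.

Answer: Always true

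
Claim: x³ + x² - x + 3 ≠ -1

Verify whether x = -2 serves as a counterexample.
Substitute x = -2 into the relation:
x = -2: LHS = (-2)³ + (-2)² - (-2) + 3 = 1; 1 ≠ -1 — holds

The relation holds at x = -2, so it is not a counterexample.

Answer: No, x = -2 is not a counterexample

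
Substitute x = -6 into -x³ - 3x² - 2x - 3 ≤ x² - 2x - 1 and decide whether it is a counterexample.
Substitute x = -6 into the relation:
x = -6: LHS = -(-6)³ - 3·(-6)² - 2·(-6) - 3 = 117, RHS = (-6)² - 2·(-6) - 1 = 47; 117 ≤ 47 — FAILS

Since the claim fails at x = -6, this value is a counterexample.

Answer: Yes, x = -6 is a counterexample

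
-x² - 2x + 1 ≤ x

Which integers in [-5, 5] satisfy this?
Holds for: {-5, -4, 1, 2, 3, 4, 5}
Fails for: {-3, -2, -1, 0}

Answer: {-5, -4, 1, 2, 3, 4, 5}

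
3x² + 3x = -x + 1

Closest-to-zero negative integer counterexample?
Testing negative integers from -1 downward:
x = -1: LHS = 3·(-1)² + 3·(-1) = 0, RHS = -(-1) + 1 = 2; 0 = 2 — FAILS  ← closest negative counterexample to 0

Answer: x = -1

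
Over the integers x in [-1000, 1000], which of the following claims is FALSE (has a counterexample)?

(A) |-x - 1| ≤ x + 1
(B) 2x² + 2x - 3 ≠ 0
(A) x = -2: LHS = |-(-2) - 1| = |1| = 1, RHS = (-2) + 1 = -1; 1 ≤ -1 — FAILS

(B) Track d = LHS − RHS over the integers in [-1000, 1000]. Equality would need d = 0, but d changes sign only between consecutive integers, jumping over 0:
x = -2: LHS = 2·(-2)² + 2·(-2) - 3 = 1; 1 ≠ 0 — holds  (d = 1)
x = -1: LHS = 2·(-1)² + 2·(-1) - 3 = -3; -3 ≠ 0 — holds  (d = -3)
x = 0: LHS = 2·0² + 2·0 - 3 = -3; -3 ≠ 0 — holds  (d = -3)
x = 1: LHS = 2·1² + 2·1 - 3 = 1; 1 ≠ 0 — holds  (d = 1)
Away from these crossings d keeps a constant sign, and checking every integer in [-1000, 1000] confirms d ≠ 0 throughout. Hence the two sides are never equal, so the relation holds for every integer in [-1000, 1000].

Only (A) has a counterexample.

Answer: A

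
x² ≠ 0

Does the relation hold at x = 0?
x = 0: LHS = 0² = 0; 0 ≠ 0 — FAILS

The relation fails at x = 0, so x = 0 is a counterexample.

Answer: No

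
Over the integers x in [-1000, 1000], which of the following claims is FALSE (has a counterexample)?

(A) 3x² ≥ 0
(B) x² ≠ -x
(A) Over all integers in [-1000, 1000], LHS − RHS is smallest at x = 0, where it equals 0:
x = 0: LHS = 3·0² = 0; 0 ≥ 0 — holds
At the ends of the range:
x = -1000: LHS = 3·(-1000)² = 3000000; 3000000 ≥ 0 — holds
x = 1000: LHS = 3·1000² = 3000000; 3000000 ≥ 0 — holds
Hence LHS − RHS is never negative, i.e. LHS ≥ RHS throughout, so the relation holds for every integer in [-1000, 1000].

(B) x = 0: LHS = 0² = 0, RHS = -0 = 0; 0 ≠ 0 — FAILS

Only (B) has a counterexample.

Answer: B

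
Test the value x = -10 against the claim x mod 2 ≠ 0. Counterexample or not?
Substitute x = -10 into the relation:
x = -10: LHS = (-10) mod 2 = 0; 0 ≠ 0 — FAILS

Since the claim fails at x = -10, this value is a counterexample.

Answer: Yes, x = -10 is a counterexample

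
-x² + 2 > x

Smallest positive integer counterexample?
Testing positive integers:
x = 1: LHS = -1² + 2 = 1; 1 > 1 — FAILS  ← smallest positive counterexample

Answer: x = 1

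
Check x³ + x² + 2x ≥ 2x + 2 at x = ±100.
x = 100: LHS = 100³ + 100² + 2·100 = 1010200, RHS = 2·100 + 2 = 202; 1010200 ≥ 202 — holds
x = -100: LHS = (-100)³ + (-100)² + 2·(-100) = -990200, RHS = 2·(-100) + 2 = -198; -990200 ≥ -198 — FAILS

Answer: Partially: holds for x = 100, fails for x = -100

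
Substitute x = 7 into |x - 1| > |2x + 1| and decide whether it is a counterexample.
Substitute x = 7 into the relation:
x = 7: LHS = |7 - 1| = |6| = 6, RHS = |2·7 + 1| = |15| = 15; 6 > 15 — FAILS

Since the claim fails at x = 7, this value is a counterexample.

Answer: Yes, x = 7 is a counterexample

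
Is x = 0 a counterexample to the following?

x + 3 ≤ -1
Substitute x = 0 into the relation:
x = 0: LHS = 0 + 3 = 3; 3 ≤ -1 — FAILS

Since the claim fails at x = 0, this value is a counterexample.

Answer: Yes, x = 0 is a counterexample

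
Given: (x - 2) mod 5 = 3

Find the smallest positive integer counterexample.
Testing positive integers:
x = 1: LHS = (1 - 2) mod 5 = (-1) mod 5 = 4; 4 = 3 — FAILS  ← smallest positive counterexample

Answer: x = 1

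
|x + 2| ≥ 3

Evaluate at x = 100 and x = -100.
x = 100: LHS = |100 + 2| = |102| = 102; 102 ≥ 3 — holds
x = -100: LHS = |(-100) + 2| = |-98| = 98; 98 ≥ 3 — holds

Answer: Yes, holds for both x = 100 and x = -100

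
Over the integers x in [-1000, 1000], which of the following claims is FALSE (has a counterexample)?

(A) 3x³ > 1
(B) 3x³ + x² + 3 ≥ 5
(A) x = 0: LHS = 3·0³ = 0; 0 > 1 — FAILS
(B) x = 0: LHS = 3·0³ + 0² + 3 = 3; 3 ≥ 5 — FAILS

Answer: Both A and B are false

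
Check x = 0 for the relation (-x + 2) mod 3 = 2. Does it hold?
x = 0: LHS = (-0 + 2) mod 3 = 2 mod 3 = 2; 2 = 2 — holds

The relation is satisfied at x = 0.

Answer: Yes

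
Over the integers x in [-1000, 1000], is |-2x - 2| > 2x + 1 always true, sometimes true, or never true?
Over all integers in [-1000, 1000], LHS − RHS is smallest at x = 0, where it equals 1:
x = 0: LHS = |-2·0 - 2| = |-2| = 2, RHS = 2·0 + 1 = 1; 2 > 1 — holds
At the ends of the range:
x = -1000: LHS = |-2·(-1000) - 2| = |1998| = 1998, RHS = 2·(-1000) + 1 = -1999; 1998 > -1999 — holds
x = 1000: LHS = |-2·1000 - 2| = |-2002| = 2002, RHS = 2·1000 + 1 = 2001; 2002 > 2001 — holds
Hence LHS − RHS is never zero or negative, i.e. LHS > RHS throughout, so the relation holds for every integer in [-1000, 1000].

No counterexample exists.

Answer: Always true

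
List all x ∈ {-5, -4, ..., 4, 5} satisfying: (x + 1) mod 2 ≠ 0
Holds for: {-4, -2, 0, 2, 4}
Fails for: {-5, -3, -1, 1, 3, 5}

Answer: {-4, -2, 0, 2, 4}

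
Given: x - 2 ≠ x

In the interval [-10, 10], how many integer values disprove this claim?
Over all integers in [-10, 10], LHS − RHS is always negative; it is closest to 0 at x = 0, where it equals -2:
x = 0: LHS = 0 - 2 = -2; -2 ≠ 0 — holds
At the ends of the range:
x = -10: LHS = (-10) - 2 = -12; -12 ≠ -10 — holds
x = 10: LHS = 10 - 2 = 8; 8 ≠ 10 — holds
Hence LHS − RHS is never 0, i.e. the two sides are never equal, so the relation holds for every integer in [-10, 10].

No counterexample appears in that range.

Answer: 0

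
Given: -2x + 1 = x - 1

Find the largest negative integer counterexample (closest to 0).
Testing negative integers from -1 downward:
x = -1: LHS = -2·(-1) + 1 = 3, RHS = (-1) - 1 = -2; 3 = -2 — FAILS  ← closest negative counterexample to 0

Answer: x = -1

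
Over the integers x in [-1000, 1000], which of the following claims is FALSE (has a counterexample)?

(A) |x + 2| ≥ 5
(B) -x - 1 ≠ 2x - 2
(A) x = 0: LHS = |0 + 2| = |2| = 2; 2 ≥ 5 — FAILS

(B) Track d = LHS − RHS over the integers in [-1000, 1000]. Equality would need d = 0, but d changes sign only between consecutive integers, jumping over 0:
x = 0: LHS = -0 - 1 = -1, RHS = 2·0 - 2 = -2; -1 ≠ -2 — holds  (d = 1)
x = 1: LHS = -1 - 1 = -2, RHS = 2·1 - 2 = 0; -2 ≠ 0 — holds  (d = -2)
Away from these crossings d keeps a constant sign, and checking every integer in [-1000, 1000] confirms d ≠ 0 throughout. Hence the two sides are never equal, so the relation holds for every integer in [-1000, 1000].

Only (A) has a counterexample.

Answer: A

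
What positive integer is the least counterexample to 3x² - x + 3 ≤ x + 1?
Testing positive integers:
x = 1: LHS = 3·1² - 1 + 3 = 5, RHS = 1 + 1 = 2; 5 ≤ 2 — FAILS  ← smallest positive counterexample

Answer: x = 1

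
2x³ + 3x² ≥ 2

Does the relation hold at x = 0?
x = 0: LHS = 2·0³ + 3·0² = 0; 0 ≥ 2 — FAILS

The relation fails at x = 0, so x = 0 is a counterexample.

Answer: No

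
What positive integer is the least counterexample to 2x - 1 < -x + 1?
Testing positive integers:
x = 1: LHS = 2·1 - 1 = 1, RHS = -1 + 1 = 0; 1 < 0 — FAILS  ← smallest positive counterexample

Answer: x = 1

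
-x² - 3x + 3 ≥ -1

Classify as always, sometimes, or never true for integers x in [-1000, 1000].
Holds at x = 0: LHS = -0² - 3·0 + 3 = 3; 3 ≥ -1 — holds
Fails at x = 2: LHS = -2² - 3·2 + 3 = -7; -7 ≥ -1 — FAILS
It is satisfied by some integers in the range but not all.

Answer: Sometimes true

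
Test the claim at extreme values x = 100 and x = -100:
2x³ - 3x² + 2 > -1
x = 100: LHS = 2·100³ - 3·100² + 2 = 1970002; 1970002 > -1 — holds
x = -100: LHS = 2·(-100)³ - 3·(-100)² + 2 = -2029998; -2029998 > -1 — FAILS

Answer: Partially: holds for x = 100, fails for x = -100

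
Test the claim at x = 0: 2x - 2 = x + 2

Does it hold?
x = 0: LHS = 2·0 - 2 = -2, RHS = 0 + 2 = 2; -2 = 2 — FAILS

The relation fails at x = 0, so x = 0 is a counterexample.

Answer: No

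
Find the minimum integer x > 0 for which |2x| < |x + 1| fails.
Testing positive integers:
x = 1: LHS = |2·1| = |2| = 2, RHS = |1 + 1| = |2| = 2; 2 < 2 — FAILS  ← smallest positive counterexample

Answer: x = 1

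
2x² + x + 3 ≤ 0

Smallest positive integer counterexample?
Testing positive integers:
x = 1: LHS = 2·1² + 1 + 3 = 6; 6 ≤ 0 — FAILS  ← smallest positive counterexample

Answer: x = 1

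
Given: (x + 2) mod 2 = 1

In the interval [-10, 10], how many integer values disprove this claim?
Counterexamples in [-10, 10]: {-10, -8, -6, -4, -2, 0, 2, 4, 6, 8, 10}.

Counting them gives 11 values.

Answer: 11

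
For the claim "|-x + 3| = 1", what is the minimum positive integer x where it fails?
Testing positive integers:
x = 1: LHS = |-1 + 3| = |2| = 2; 2 = 1 — FAILS  ← smallest positive counterexample

Answer: x = 1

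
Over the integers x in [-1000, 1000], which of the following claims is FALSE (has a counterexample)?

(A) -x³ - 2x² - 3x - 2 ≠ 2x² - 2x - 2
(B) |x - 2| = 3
(A) x = 0: LHS = -0³ - 2·0² - 3·0 - 2 = -2, RHS = 2·0² - 2·0 - 2 = -2; -2 ≠ -2 — FAILS
(B) x = 0: LHS = |0 - 2| = |-2| = 2; 2 = 3 — FAILS

Answer: Both A and B are false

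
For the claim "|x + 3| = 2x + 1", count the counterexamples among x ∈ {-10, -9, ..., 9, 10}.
Counterexamples in [-10, 10]: {-10, -9, -8, -7, -6, -5, -4, -3, -2, -1, 0, 1, 3, 4, 5, 6, 7, 8, 9, 10}.

Counting them gives 20 values.

Answer: 20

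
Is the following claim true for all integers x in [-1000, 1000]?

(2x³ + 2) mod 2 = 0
For a polynomial with integer coefficients, its value mod 2 depends only on x mod 2, so it suffices to check one representative of each residue class, x = 0, 1:
x = 0: LHS = (2·0³ + 2) mod 2 = 2 mod 2 = 0; 0 = 0 — holds
x = 1: LHS = (2·1³ + 2) mod 2 = 4 mod 2 = 0; 0 = 0 — holds
The relation holds in every residue class, so the relation holds for every integer in [-1000, 1000].

No counterexample exists.

Answer: True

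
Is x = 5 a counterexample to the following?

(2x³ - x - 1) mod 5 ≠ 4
Substitute x = 5 into the relation:
x = 5: LHS = (2·5³ - 5 - 1) mod 5 = 244 mod 5 = 4; 4 ≠ 4 — FAILS

Since the claim fails at x = 5, this value is a counterexample.

Answer: Yes, x = 5 is a counterexample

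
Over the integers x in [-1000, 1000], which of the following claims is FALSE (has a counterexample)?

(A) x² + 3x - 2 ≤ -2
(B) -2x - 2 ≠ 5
(A) x = 1: LHS = 1² + 3·1 - 2 = 2; 2 ≤ -2 — FAILS

(B) Track d = LHS − RHS over the integers in [-1000, 1000]. Equality would need d = 0, but d changes sign only between consecutive integers, jumping over 0:
x = -4: LHS = -2·(-4) - 2 = 6; 6 ≠ 5 — holds  (d = 1)
x = -3: LHS = -2·(-3) - 2 = 4; 4 ≠ 5 — holds  (d = -1)
Away from these crossings d keeps a constant sign, and checking every integer in [-1000, 1000] confirms d ≠ 0 throughout. Hence the two sides are never equal, so the relation holds for every integer in [-1000, 1000].

Only (A) has a counterexample.

Answer: A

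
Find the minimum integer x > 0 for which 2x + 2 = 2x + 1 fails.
Testing positive integers:
x = 1: LHS = 2·1 + 2 = 4, RHS = 2·1 + 1 = 3; 4 = 3 — FAILS  ← smallest positive counterexample

Answer: x = 1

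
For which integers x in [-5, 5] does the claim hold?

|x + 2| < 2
Holds for: {-3, -2, -1}
Fails for: {-5, -4, 0, 1, 2, 3, 4, 5}

Answer: {-3, -2, -1}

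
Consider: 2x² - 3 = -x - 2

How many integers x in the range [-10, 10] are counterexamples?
Counterexamples in [-10, 10]: {-10, -9, -8, -7, -6, -5, -4, -3, -2, 0, 1, 2, 3, 4, 5, 6, 7, 8, 9, 10}.

Counting them gives 20 values.

Answer: 20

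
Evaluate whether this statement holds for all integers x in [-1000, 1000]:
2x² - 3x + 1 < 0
The claim fails at x = 0:
x = 0: LHS = 2·0² - 3·0 + 1 = 1; 1 < 0 — FAILS

Because a single integer refutes it, the statement is false.

Answer: False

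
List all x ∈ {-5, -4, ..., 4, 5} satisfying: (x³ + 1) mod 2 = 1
Holds for: {-4, -2, 0, 2, 4}
Fails for: {-5, -3, -1, 1, 3, 5}

Answer: {-4, -2, 0, 2, 4}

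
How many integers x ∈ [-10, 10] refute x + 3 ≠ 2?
Counterexamples in [-10, 10]: {-1}.

Counting them gives 1 values.

Answer: 1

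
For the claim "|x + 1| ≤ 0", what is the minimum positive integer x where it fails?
Testing positive integers:
x = 1: LHS = |1 + 1| = |2| = 2; 2 ≤ 0 — FAILS  ← smallest positive counterexample

Answer: x = 1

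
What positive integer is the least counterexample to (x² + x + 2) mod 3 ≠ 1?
Testing positive integers:
x = 1: LHS = (1² + 1 + 2) mod 3 = 4 mod 3 = 1; 1 ≠ 1 — FAILS  ← smallest positive counterexample

Answer: x = 1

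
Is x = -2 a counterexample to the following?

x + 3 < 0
Substitute x = -2 into the relation:
x = -2: LHS = (-2) + 3 = 1; 1 < 0 — FAILS

Since the claim fails at x = -2, this value is a counterexample.

Answer: Yes, x = -2 is a counterexample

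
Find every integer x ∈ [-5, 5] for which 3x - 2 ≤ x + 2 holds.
Holds for: {-5, -4, -3, -2, -1, 0, 1, 2}
Fails for: {3, 4, 5}

Answer: {-5, -4, -3, -2, -1, 0, 1, 2}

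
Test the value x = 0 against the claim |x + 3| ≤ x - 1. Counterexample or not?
Substitute x = 0 into the relation:
x = 0: LHS = |0 + 3| = |3| = 3, RHS = 0 - 1 = -1; 3 ≤ -1 — FAILS

Since the claim fails at x = 0, this value is a counterexample.

Answer: Yes, x = 0 is a counterexample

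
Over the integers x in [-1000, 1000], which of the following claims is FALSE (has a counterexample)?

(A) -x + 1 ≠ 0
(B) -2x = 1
(A) x = 1: LHS = -1 + 1 = 0; 0 ≠ 0 — FAILS
(B) x = 0: LHS = -2·0 = 0; 0 = 1 — FAILS

Answer: Both A and B are false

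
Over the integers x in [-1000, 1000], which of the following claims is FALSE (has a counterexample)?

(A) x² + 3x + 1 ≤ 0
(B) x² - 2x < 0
(A) x = 0: LHS = 0² + 3·0 + 1 = 1; 1 ≤ 0 — FAILS
(B) x = 0: LHS = 0² - 2·0 = 0; 0 < 0 — FAILS

Answer: Both A and B are false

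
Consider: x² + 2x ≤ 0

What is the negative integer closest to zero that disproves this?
Testing negative integers from -1 downward:
x = -1: LHS = (-1)² + 2·(-1) = -1; -1 ≤ 0 — holds
x = -2: LHS = (-2)² + 2·(-2) = 0; 0 ≤ 0 — holds
x = -3: LHS = (-3)² + 2·(-3) = 3; 3 ≤ 0 — FAILS  ← closest negative counterexample to 0

Answer: x = -3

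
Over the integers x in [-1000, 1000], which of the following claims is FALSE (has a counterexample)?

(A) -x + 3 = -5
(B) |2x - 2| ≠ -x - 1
(A) x = 0: LHS = -0 + 3 = 3; 3 = -5 — FAILS

(B) Over all integers in [-1000, 1000], LHS − RHS is always positive; it is smallest at x = 1, where it equals 2:
x = 1: LHS = |2·1 - 2| = |0| = 0, RHS = -1 - 1 = -2; 0 ≠ -2 — holds
At the ends of the range:
x = -1000: LHS = |2·(-1000) - 2| = |-2002| = 2002, RHS = -(-1000) - 1 = 999; 2002 ≠ 999 — holds
x = 1000: LHS = |2·1000 - 2| = |1998| = 1998, RHS = -1000 - 1 = -1001; 1998 ≠ -1001 — holds
Hence LHS − RHS is never 0, i.e. the two sides are never equal, so the relation holds for every integer in [-1000, 1000].

Only (A) has a counterexample.

Answer: A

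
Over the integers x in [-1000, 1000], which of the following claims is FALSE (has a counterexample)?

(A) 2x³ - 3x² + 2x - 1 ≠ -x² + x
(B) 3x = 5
(A) x = 1: LHS = 2·1³ - 3·1² + 2·1 - 1 = 0, RHS = -1² + 1 = 0; 0 ≠ 0 — FAILS
(B) x = 0: LHS = 3·0 = 0; 0 = 5 — FAILS

Answer: Both A and B are false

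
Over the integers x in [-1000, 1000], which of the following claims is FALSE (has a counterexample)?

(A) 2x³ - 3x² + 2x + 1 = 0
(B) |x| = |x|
(A) x = 0: LHS = 2·0³ - 3·0² + 2·0 + 1 = 1; 1 = 0 — FAILS

(B) LHS − RHS = 0 at every integer in [-1000, 1000]; the two sides always agree. For instance:
x = -1000: LHS = |-1000| = 1000, RHS = |-1000| = 1000; 1000 = 1000 — holds
x = 0: LHS = |0| = 0, RHS = |0| = 0; 0 = 0 — holds
x = 1000: LHS = |1000| = 1000, RHS = |1000| = 1000; 1000 = 1000 — holds
The sides are never unequal, so the relation holds for every integer in [-1000, 1000].

Only (A) has a counterexample.

Answer: A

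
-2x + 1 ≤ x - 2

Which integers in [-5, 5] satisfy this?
Holds for: {1, 2, 3, 4, 5}
Fails for: {-5, -4, -3, -2, -1, 0}

Answer: {1, 2, 3, 4, 5}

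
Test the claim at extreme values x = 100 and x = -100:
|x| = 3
x = 100: LHS = |100| = 100; 100 = 3 — FAILS
x = -100: LHS = |-100| = 100; 100 = 3 — FAILS

Answer: No, fails for both x = 100 and x = -100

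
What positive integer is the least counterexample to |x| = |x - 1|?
Testing positive integers:
x = 1: LHS = |1| = 1, RHS = |1 - 1| = |0| = 0; 1 = 0 — FAILS  ← smallest positive counterexample

Answer: x = 1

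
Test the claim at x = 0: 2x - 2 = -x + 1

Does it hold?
x = 0: LHS = 2·0 - 2 = -2, RHS = -0 + 1 = 1; -2 = 1 — FAILS

The relation fails at x = 0, so x = 0 is a counterexample.

Answer: No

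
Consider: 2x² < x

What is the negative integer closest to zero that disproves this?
Testing negative integers from -1 downward:
x = -1: LHS = 2·(-1)² = 2; 2 < -1 — FAILS  ← closest negative counterexample to 0

Answer: x = -1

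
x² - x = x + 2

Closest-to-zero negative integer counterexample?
Testing negative integers from -1 downward:
x = -1: LHS = (-1)² - (-1) = 2, RHS = (-1) + 2 = 1; 2 = 1 — FAILS  ← closest negative counterexample to 0

Answer: x = -1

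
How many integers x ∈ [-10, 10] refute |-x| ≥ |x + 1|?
Counterexamples in [-10, 10]: {0, 1, 2, 3, 4, 5, 6, 7, 8, 9, 10}.

Counting them gives 11 values.

Answer: 11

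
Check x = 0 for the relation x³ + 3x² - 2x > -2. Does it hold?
x = 0: LHS = 0³ + 3·0² - 2·0 = 0; 0 > -2 — holds

The relation is satisfied at x = 0.

Answer: Yes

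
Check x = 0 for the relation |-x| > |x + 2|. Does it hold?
x = 0: LHS = |-0| = |0| = 0, RHS = |0 + 2| = |2| = 2; 0 > 2 — FAILS

The relation fails at x = 0, so x = 0 is a counterexample.

Answer: No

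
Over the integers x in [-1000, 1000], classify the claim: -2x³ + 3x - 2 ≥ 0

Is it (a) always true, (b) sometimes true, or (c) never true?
Holds at x = -2: LHS = -2·(-2)³ + 3·(-2) - 2 = 8; 8 ≥ 0 — holds
Fails at x = 0: LHS = -2·0³ + 3·0 - 2 = -2; -2 ≥ 0 — FAILS
It is satisfied by some integers in the range but not all.

Answer: Sometimes true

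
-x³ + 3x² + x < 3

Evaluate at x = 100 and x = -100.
x = 100: LHS = -100³ + 3·100² + 100 = -969900; -969900 < 3 — holds
x = -100: LHS = -(-100)³ + 3·(-100)² + (-100) = 1029900; 1029900 < 3 — FAILS

Answer: Partially: holds for x = 100, fails for x = -100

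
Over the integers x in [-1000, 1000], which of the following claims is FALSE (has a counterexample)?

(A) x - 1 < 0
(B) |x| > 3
(A) x = 1: LHS = 1 - 1 = 0; 0 < 0 — FAILS
(B) x = 0: LHS = |0| = 0; 0 > 3 — FAILS

Answer: Both A and B are false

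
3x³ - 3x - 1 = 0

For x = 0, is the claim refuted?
Substitute x = 0 into the relation:
x = 0: LHS = 3·0³ - 3·0 - 1 = -1; -1 = 0 — FAILS

Since the claim fails at x = 0, this value is a counterexample.

Answer: Yes, x = 0 is a counterexample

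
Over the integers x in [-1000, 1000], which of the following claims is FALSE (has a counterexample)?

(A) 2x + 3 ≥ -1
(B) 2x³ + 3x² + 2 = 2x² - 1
(A) x = -3: LHS = 2·(-3) + 3 = -3; -3 ≥ -1 — FAILS
(B) x = 0: LHS = 2·0³ + 3·0² + 2 = 2, RHS = 2·0² - 1 = -1; 2 = -1 — FAILS

Answer: Both A and B are false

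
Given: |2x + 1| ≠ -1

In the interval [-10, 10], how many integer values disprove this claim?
An absolute value is never negative, so the left side is ≥ 0 for every x, while the right side is -1. Tightest case in [-10, 10] is x = 0:
x = 0: LHS = |2·0 + 1| = |1| = 1; 1 ≠ -1 — holds
Hence LHS − RHS is never 0, i.e. the two sides are never equal, so the relation holds for every integer in [-10, 10].

No counterexample appears in that range.

Answer: 0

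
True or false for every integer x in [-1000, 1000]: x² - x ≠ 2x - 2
The claim fails at x = 1:
x = 1: LHS = 1² - 1 = 0, RHS = 2·1 - 2 = 0; 0 ≠ 0 — FAILS

Because a single integer refutes it, the statement is false.

Answer: False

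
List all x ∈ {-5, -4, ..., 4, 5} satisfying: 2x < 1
Holds for: {-5, -4, -3, -2, -1, 0}
Fails for: {1, 2, 3, 4, 5}

Answer: {-5, -4, -3, -2, -1, 0}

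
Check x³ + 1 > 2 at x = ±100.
x = 100: LHS = 100³ + 1 = 1000001; 1000001 > 2 — holds
x = -100: LHS = (-100)³ + 1 = -999999; -999999 > 2 — FAILS

Answer: Partially: holds for x = 100, fails for x = -100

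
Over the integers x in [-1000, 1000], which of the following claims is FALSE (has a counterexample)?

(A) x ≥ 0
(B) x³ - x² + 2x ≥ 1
(A) x = -1: -1 ≥ 0 — FAILS
(B) x = 0: LHS = 0³ - 0² + 2·0 = 0; 0 ≥ 1 — FAILS

Answer: Both A and B are false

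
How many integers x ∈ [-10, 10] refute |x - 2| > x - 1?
Counterexamples in [-10, 10]: {2, 3, 4, 5, 6, 7, 8, 9, 10}.

Counting them gives 9 values.

Answer: 9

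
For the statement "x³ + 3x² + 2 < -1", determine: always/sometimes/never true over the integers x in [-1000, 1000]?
Holds at x = -4: LHS = (-4)³ + 3·(-4)² + 2 = -14; -14 < -1 — holds
Fails at x = 0: LHS = 0³ + 3·0² + 2 = 2; 2 < -1 — FAILS
It is satisfied by some integers in the range but not all.

Answer: Sometimes true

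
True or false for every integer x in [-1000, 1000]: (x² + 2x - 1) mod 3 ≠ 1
The claim fails at x = -1:
x = -1: LHS = ((-1)² + 2·(-1) - 1) mod 3 = (-2) mod 3 = 1; 1 ≠ 1 — FAILS

Because a single integer refutes it, the statement is false.

Answer: False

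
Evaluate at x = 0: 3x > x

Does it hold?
x = 0: LHS = 3·0 = 0; 0 > 0 — FAILS

The relation fails at x = 0, so x = 0 is a counterexample.

Answer: No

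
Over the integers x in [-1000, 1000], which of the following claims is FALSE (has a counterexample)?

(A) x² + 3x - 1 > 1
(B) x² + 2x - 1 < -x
(A) x = 0: LHS = 0² + 3·0 - 1 = -1; -1 > 1 — FAILS
(B) x = 1: LHS = 1² + 2·1 - 1 = 2; 2 < -1 — FAILS

Answer: Both A and B are false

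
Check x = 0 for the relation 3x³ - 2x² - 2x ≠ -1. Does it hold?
x = 0: LHS = 3·0³ - 2·0² - 2·0 = 0; 0 ≠ -1 — holds

The relation is satisfied at x = 0.

Answer: Yes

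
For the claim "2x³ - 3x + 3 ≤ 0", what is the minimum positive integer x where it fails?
Testing positive integers:
x = 1: LHS = 2·1³ - 3·1 + 3 = 2; 2 ≤ 0 — FAILS  ← smallest positive counterexample

Answer: x = 1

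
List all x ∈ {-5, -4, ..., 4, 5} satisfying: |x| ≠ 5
Holds for: {-4, -3, -2, -1, 0, 1, 2, 3, 4}
Fails for: {-5, 5}

Answer: {-4, -3, -2, -1, 0, 1, 2, 3, 4}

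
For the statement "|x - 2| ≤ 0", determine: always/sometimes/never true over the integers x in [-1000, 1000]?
Holds at x = 2: LHS = |2 - 2| = |0| = 0; 0 ≤ 0 — holds
Fails at x = 0: LHS = |0 - 2| = |-2| = 2; 2 ≤ 0 — FAILS
It is satisfied by some integers in the range but not all.

Answer: Sometimes true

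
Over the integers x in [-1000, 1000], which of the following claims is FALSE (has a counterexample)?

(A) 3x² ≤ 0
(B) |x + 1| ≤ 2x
(A) x = 1: LHS = 3·1² = 3; 3 ≤ 0 — FAILS
(B) x = 0: LHS = |0 + 1| = |1| = 1, RHS = 2·0 = 0; 1 ≤ 0 — FAILS

Answer: Both A and B are false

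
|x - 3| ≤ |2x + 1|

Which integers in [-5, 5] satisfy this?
Holds for: {-5, -4, 1, 2, 3, 4, 5}
Fails for: {-3, -2, -1, 0}

Answer: {-5, -4, 1, 2, 3, 4, 5}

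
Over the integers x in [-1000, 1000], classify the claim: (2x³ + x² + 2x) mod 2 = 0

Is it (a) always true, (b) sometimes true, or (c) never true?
Holds at x = 0: LHS = (2·0³ + 0² + 2·0) mod 2 = 0 mod 2 = 0; 0 = 0 — holds
Fails at x = 1: LHS = (2·1³ + 1² + 2·1) mod 2 = 5 mod 2 = 1; 1 = 0 — FAILS
It is satisfied by some integers in the range but not all.

Answer: Sometimes true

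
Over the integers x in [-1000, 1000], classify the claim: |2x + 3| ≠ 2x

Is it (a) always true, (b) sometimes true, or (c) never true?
Over all integers in [-1000, 1000], LHS − RHS is always positive; it is smallest at x = 0, where it equals 3:
x = 0: LHS = |2·0 + 3| = |3| = 3, RHS = 2·0 = 0; 3 ≠ 0 — holds
At the ends of the range:
x = -1000: LHS = |2·(-1000) + 3| = |-1997| = 1997, RHS = 2·(-1000) = -2000; 1997 ≠ -2000 — holds
x = 1000: LHS = |2·1000 + 3| = |2003| = 2003, RHS = 2·1000 = 2000; 2003 ≠ 2000 — holds
Hence LHS − RHS is never 0, i.e. the two sides are never equal, so the relation holds for every integer in [-1000, 1000].

No counterexample exists.

Answer: Always true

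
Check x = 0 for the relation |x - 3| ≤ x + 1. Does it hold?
x = 0: LHS = |0 - 3| = |-3| = 3, RHS = 0 + 1 = 1; 3 ≤ 1 — FAILS

The relation fails at x = 0, so x = 0 is a counterexample.

Answer: No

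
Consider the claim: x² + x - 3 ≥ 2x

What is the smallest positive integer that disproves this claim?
Testing positive integers:
x = 1: LHS = 1² + 1 - 3 = -1, RHS = 2·1 = 2; -1 ≥ 2 — FAILS  ← smallest positive counterexample

Answer: x = 1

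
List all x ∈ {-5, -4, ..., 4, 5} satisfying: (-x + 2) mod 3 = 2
Holds for: {-3, 0, 3}
Fails for: {-5, -4, -2, -1, 1, 2, 4, 5}

Answer: {-3, 0, 3}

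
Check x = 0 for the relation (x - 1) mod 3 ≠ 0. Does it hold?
x = 0: LHS = (0 - 1) mod 3 = (-1) mod 3 = 2; 2 ≠ 0 — holds

The relation is satisfied at x = 0.

Answer: Yes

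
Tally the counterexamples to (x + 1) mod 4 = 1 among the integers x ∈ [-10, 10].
Counterexamples in [-10, 10]: {-10, -9, -7, -6, -5, -3, -2, -1, 1, 2, 3, 5, 6, 7, 9, 10}.

Counting them gives 16 values.

Answer: 16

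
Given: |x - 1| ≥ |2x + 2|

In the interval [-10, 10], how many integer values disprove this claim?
Counterexamples in [-10, 10]: {-10, -9, -8, -7, -6, -5, -4, 0, 1, 2, 3, 4, 5, 6, 7, 8, 9, 10}.

Counting them gives 18 values.

Answer: 18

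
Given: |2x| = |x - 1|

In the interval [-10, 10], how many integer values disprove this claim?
Counterexamples in [-10, 10]: {-10, -9, -8, -7, -6, -5, -4, -3, -2, 0, 1, 2, 3, 4, 5, 6, 7, 8, 9, 10}.

Counting them gives 20 values.

Answer: 20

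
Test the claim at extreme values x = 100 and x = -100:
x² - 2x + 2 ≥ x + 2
x = 100: LHS = 100² - 2·100 + 2 = 9802, RHS = 100 + 2 = 102; 9802 ≥ 102 — holds
x = -100: LHS = (-100)² - 2·(-100) + 2 = 10202, RHS = (-100) + 2 = -98; 10202 ≥ -98 — holds

Answer: Yes, holds for both x = 100 and x = -100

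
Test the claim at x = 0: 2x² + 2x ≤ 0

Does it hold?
x = 0: LHS = 2·0² + 2·0 = 0; 0 ≤ 0 — holds

The relation is satisfied at x = 0.

Answer: Yes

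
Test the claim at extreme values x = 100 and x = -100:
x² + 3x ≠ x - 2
x = 100: LHS = 100² + 3·100 = 10300, RHS = 100 - 2 = 98; 10300 ≠ 98 — holds
x = -100: LHS = (-100)² + 3·(-100) = 9700, RHS = (-100) - 2 = -102; 9700 ≠ -102 — holds

Answer: Yes, holds for both x = 100 and x = -100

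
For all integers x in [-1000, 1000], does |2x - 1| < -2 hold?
The claim fails at x = 0:
x = 0: LHS = |2·0 - 1| = |-1| = 1; 1 < -2 — FAILS

Because a single integer refutes it, the statement is false.

Answer: False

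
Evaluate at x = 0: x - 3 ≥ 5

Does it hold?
x = 0: LHS = 0 - 3 = -3; -3 ≥ 5 — FAILS

The relation fails at x = 0, so x = 0 is a counterexample.

Answer: No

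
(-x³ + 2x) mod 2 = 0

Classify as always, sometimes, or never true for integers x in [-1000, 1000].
Holds at x = 0: LHS = (-0³ + 2·0) mod 2 = 0 mod 2 = 0; 0 = 0 — holds
Fails at x = 1: LHS = (-1³ + 2·1) mod 2 = 1 mod 2 = 1; 1 = 0 — FAILS
It is satisfied by some integers in the range but not all.

Answer: Sometimes true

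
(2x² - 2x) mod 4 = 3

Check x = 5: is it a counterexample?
Substitute x = 5 into the relation:
x = 5: LHS = (2·5² - 2·5) mod 4 = 40 mod 4 = 0; 0 = 3 — FAILS

Since the claim fails at x = 5, this value is a counterexample.

Answer: Yes, x = 5 is a counterexample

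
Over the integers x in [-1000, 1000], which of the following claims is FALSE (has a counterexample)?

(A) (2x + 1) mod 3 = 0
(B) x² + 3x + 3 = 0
(A) x = 0: LHS = (2·0 + 1) mod 3 = 1 mod 3 = 1; 1 = 0 — FAILS
(B) x = 0: LHS = 0² + 3·0 + 3 = 3; 3 = 0 — FAILS

Answer: Both A and B are false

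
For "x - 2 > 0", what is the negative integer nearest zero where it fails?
Testing negative integers from -1 downward:
x = -1: LHS = (-1) - 2 = -3; -3 > 0 — FAILS  ← closest negative counterexample to 0

Answer: x = -1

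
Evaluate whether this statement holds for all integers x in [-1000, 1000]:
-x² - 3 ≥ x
The claim fails at x = 0:
x = 0: LHS = -0² - 3 = -3; -3 ≥ 0 — FAILS

Because a single integer refutes it, the statement is false.

Answer: False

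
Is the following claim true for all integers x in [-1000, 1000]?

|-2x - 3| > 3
The claim fails at x = 0:
x = 0: LHS = |-2·0 - 3| = |-3| = 3; 3 > 3 — FAILS

Because a single integer refutes it, the statement is false.

Answer: False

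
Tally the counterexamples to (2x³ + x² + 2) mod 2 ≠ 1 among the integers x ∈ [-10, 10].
Counterexamples in [-10, 10]: {-9, -7, -5, -3, -1, 1, 3, 5, 7, 9}.

Counting them gives 10 values.

Answer: 10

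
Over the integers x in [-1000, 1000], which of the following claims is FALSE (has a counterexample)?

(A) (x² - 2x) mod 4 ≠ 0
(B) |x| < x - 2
(A) x = 0: LHS = (0² - 2·0) mod 4 = 0 mod 4 = 0; 0 ≠ 0 — FAILS
(B) x = 0: LHS = |0| = 0, RHS = 0 - 2 = -2; 0 < -2 — FAILS

Answer: Both A and B are false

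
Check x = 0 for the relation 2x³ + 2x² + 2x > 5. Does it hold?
x = 0: LHS = 2·0³ + 2·0² + 2·0 = 0; 0 > 5 — FAILS

The relation fails at x = 0, so x = 0 is a counterexample.

Answer: No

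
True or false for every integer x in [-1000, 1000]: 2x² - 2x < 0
The claim fails at x = 0:
x = 0: LHS = 2·0² - 2·0 = 0; 0 < 0 — FAILS

Because a single integer refutes it, the statement is false.

Answer: False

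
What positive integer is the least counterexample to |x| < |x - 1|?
Testing positive integers:
x = 1: LHS = |1| = 1, RHS = |1 - 1| = |0| = 0; 1 < 0 — FAILS  ← smallest positive counterexample

Answer: x = 1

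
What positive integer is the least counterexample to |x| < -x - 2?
Testing positive integers:
x = 1: LHS = |1| = 1, RHS = -1 - 2 = -3; 1 < -3 — FAILS  ← smallest positive counterexample

Answer: x = 1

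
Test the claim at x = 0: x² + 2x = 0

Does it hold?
x = 0: LHS = 0² + 2·0 = 0; 0 = 0 — holds

The relation is satisfied at x = 0.

Answer: Yes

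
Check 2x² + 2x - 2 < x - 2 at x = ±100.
x = 100: LHS = 2·100² + 2·100 - 2 = 20198, RHS = 100 - 2 = 98; 20198 < 98 — FAILS
x = -100: LHS = 2·(-100)² + 2·(-100) - 2 = 19798, RHS = (-100) - 2 = -102; 19798 < -102 — FAILS

Answer: No, fails for both x = 100 and x = -100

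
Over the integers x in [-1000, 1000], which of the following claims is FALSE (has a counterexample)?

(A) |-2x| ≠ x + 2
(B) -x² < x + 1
(A) x = 2: LHS = |-2·2| = |-4| = 4, RHS = 2 + 2 = 4; 4 ≠ 4 — FAILS

(B) Over all integers in [-1000, 1000], LHS − RHS is largest at x = 0, where it equals -1:
x = 0: LHS = -0² = 0, RHS = 0 + 1 = 1; 0 < 1 — holds
At the ends of the range:
x = -1000: LHS = -(-1000)² = -1000000, RHS = (-1000) + 1 = -999; -1000000 < -999 — holds
x = 1000: LHS = -1000² = -1000000, RHS = 1000 + 1 = 1001; -1000000 < 1001 — holds
Hence LHS − RHS is never zero or positive, i.e. LHS < RHS throughout, so the relation holds for every integer in [-1000, 1000].

Only (A) has a counterexample.

Answer: A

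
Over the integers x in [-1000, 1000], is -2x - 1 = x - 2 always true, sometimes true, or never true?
Track d = LHS − RHS over the integers in [-1000, 1000]. Equality would need d = 0, but d changes sign only between consecutive integers, jumping over 0:
x = 0: LHS = -2·0 - 1 = -1, RHS = 0 - 2 = -2; -1 = -2 — FAILS  (d = 1)
x = 1: LHS = -2·1 - 1 = -3, RHS = 1 - 2 = -1; -3 = -1 — FAILS  (d = -2)
Away from these crossings d keeps a constant sign, and checking every integer in [-1000, 1000] confirms d ≠ 0 throughout. Hence the two sides are never equal, so the claimed relation (=) fails for every integer in [-1000, 1000].

No integer in the range satisfies it.

Answer: Never true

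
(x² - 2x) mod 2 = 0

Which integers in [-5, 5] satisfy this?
Holds for: {-4, -2, 0, 2, 4}
Fails for: {-5, -3, -1, 1, 3, 5}

Answer: {-4, -2, 0, 2, 4}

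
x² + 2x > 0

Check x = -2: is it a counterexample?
Substitute x = -2 into the relation:
x = -2: LHS = (-2)² + 2·(-2) = 0; 0 > 0 — FAILS

Since the claim fails at x = -2, this value is a counterexample.

Answer: Yes, x = -2 is a counterexample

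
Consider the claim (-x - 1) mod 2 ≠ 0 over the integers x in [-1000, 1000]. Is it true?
The claim fails at x = 1:
x = 1: LHS = (-1 - 1) mod 2 = (-2) mod 2 = 0; 0 ≠ 0 — FAILS

Because a single integer refutes it, the statement is false.

Answer: False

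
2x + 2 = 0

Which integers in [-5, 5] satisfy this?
Holds for: {-1}
Fails for: {-5, -4, -3, -2, 0, 1, 2, 3, 4, 5}

Answer: {-1}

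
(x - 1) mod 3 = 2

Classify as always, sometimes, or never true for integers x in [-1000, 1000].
Holds at x = 0: LHS = (0 - 1) mod 3 = (-1) mod 3 = 2; 2 = 2 — holds
Fails at x = 1: LHS = (1 - 1) mod 3 = 0 mod 3 = 0; 0 = 2 — FAILS
It is satisfied by some integers in the range but not all.

Answer: Sometimes true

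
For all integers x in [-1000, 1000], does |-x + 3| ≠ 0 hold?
The claim fails at x = 3:
x = 3: LHS = |-3 + 3| = |0| = 0; 0 ≠ 0 — FAILS

Because a single integer refutes it, the statement is false.

Answer: False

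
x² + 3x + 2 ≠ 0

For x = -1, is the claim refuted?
Substitute x = -1 into the relation:
x = -1: LHS = (-1)² + 3·(-1) + 2 = 0; 0 ≠ 0 — FAILS

Since the claim fails at x = -1, this value is a counterexample.

Answer: Yes, x = -1 is a counterexample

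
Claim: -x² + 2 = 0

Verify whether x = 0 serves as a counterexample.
Substitute x = 0 into the relation:
x = 0: LHS = -0² + 2 = 2; 2 = 0 — FAILS

Since the claim fails at x = 0, this value is a counterexample.

Answer: Yes, x = 0 is a counterexample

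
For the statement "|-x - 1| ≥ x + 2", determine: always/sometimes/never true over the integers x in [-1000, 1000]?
Holds at x = -2: LHS = |-(-2) - 1| = |1| = 1, RHS = (-2) + 2 = 0; 1 ≥ 0 — holds
Fails at x = 0: LHS = |-0 - 1| = |-1| = 1, RHS = 0 + 2 = 2; 1 ≥ 2 — FAILS
It is satisfied by some integers in the range but not all.

Answer: Sometimes true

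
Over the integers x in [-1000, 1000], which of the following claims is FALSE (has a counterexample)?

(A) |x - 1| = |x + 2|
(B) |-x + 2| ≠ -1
(A) x = 0: LHS = |0 - 1| = |-1| = 1, RHS = |0 + 2| = |2| = 2; 1 = 2 — FAILS

(B) An absolute value is never negative, so the left side is ≥ 0 for every x, while the right side is -1. Tightest case in [-1000, 1000] is x = 2:
x = 2: LHS = |-2 + 2| = |0| = 0; 0 ≠ -1 — holds
Hence LHS − RHS is never 0, i.e. the two sides are never equal, so the relation holds for every integer in [-1000, 1000].

Only (A) has a counterexample.

Answer: A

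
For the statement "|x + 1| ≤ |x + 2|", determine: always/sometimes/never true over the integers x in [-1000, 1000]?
Holds at x = 0: LHS = |0 + 1| = |1| = 1, RHS = |0 + 2| = |2| = 2; 1 ≤ 2 — holds
Fails at x = -2: LHS = |(-2) + 1| = |-1| = 1, RHS = |(-2) + 2| = |0| = 0; 1 ≤ 0 — FAILS
It is satisfied by some integers in the range but not all.

Answer: Sometimes true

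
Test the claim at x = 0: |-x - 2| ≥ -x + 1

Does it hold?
x = 0: LHS = |-0 - 2| = |-2| = 2, RHS = -0 + 1 = 1; 2 ≥ 1 — holds

The relation is satisfied at x = 0.

Answer: Yes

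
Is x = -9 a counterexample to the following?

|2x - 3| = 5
Substitute x = -9 into the relation:
x = -9: LHS = |2·(-9) - 3| = |-21| = 21; 21 = 5 — FAILS

Since the claim fails at x = -9, this value is a counterexample.

Answer: Yes, x = -9 is a counterexample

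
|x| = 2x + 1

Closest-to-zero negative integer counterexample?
Testing negative integers from -1 downward:
x = -1: LHS = |-1| = 1, RHS = 2·(-1) + 1 = -1; 1 = -1 — FAILS  ← closest negative counterexample to 0

Answer: x = -1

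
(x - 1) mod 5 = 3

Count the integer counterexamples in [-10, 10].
Counterexamples in [-10, 10]: {-10, -9, -8, -7, -5, -4, -3, -2, 0, 1, 2, 3, 5, 6, 7, 8, 10}.

Counting them gives 17 values.

Answer: 17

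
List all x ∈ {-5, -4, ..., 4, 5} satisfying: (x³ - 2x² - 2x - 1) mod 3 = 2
Holds for: {-5, -3, -2, 0, 1, 3, 4}
Fails for: {-4, -1, 2, 5}

Answer: {-5, -3, -2, 0, 1, 3, 4}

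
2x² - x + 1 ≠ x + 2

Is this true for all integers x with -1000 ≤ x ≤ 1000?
Track d = LHS − RHS over the integers in [-1000, 1000]. Equality would need d = 0, but d changes sign only between consecutive integers, jumping over 0:
x = -1: LHS = 2·(-1)² - (-1) + 1 = 4, RHS = (-1) + 2 = 1; 4 ≠ 1 — holds  (d = 3)
x = 0: LHS = 2·0² - 0 + 1 = 1, RHS = 0 + 2 = 2; 1 ≠ 2 — holds  (d = -1)
x = 1: LHS = 2·1² - 1 + 1 = 2, RHS = 1 + 2 = 3; 2 ≠ 3 — holds  (d = -1)
x = 2: LHS = 2·2² - 2 + 1 = 7, RHS = 2 + 2 = 4; 7 ≠ 4 — holds  (d = 3)
Away from these crossings d keeps a constant sign, and checking every integer in [-1000, 1000] confirms d ≠ 0 throughout. Hence the two sides are never equal, so the relation holds for every integer in [-1000, 1000].

No counterexample exists.

Answer: True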